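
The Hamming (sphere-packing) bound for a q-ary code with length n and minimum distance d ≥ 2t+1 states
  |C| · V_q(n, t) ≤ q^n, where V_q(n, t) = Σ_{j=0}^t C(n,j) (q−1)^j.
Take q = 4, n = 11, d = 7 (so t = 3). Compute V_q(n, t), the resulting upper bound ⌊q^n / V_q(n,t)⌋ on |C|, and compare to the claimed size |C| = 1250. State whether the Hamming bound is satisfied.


V_q(n, t) = 4984, q^n = 4194304, Hamming bound = 841, |C| = 1250 > bound (violated).

Step 1: Compute V_q(n, t) = Σ_{j=0}^3 C(n, j) (q−1)^j.
  j = 0: C(11,0)·(3)^0 = 1·1 = 1.
  j = 1: C(11,1)·(3)^1 = 11·3 = 33.
  j = 2: C(11,2)·(3)^2 = 55·9 = 495.
  j = 3: C(11,3)·(3)^3 = 165·27 = 4455.
  V_q(n, t) = 1 + 33 + 495 + 4455 = 4984.
Step 2: q^n = 4^11 = 4194304.
Step 3: Hamming bound ⌊q^n / V_q(n,t)⌋ = ⌊4194304/4984⌋ = 841.
Step 4: Compare |C| = 1250 to 841: violated.
The claimed |C| lies above the Hamming bound, so no 4-ary code of length 11 with d ≥ 7 can have 1250 codewords.


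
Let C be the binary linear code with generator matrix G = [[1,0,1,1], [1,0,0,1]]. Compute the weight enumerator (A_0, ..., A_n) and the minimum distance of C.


Weight distribution: A_0 = 1, A_1 = 1, A_2 = 1, A_3 = 1. Minimum distance d = 1.

Enumerate all 2^2 = 4 messages m ∈ F_2^2.
For each, compute codeword c = mG in F_2^4, then tally its weight.
  m = 00 → c = 0000, weight = 0.
  m = 10 → c = 1011, weight = 3.
  m = 01 → c = 1001, weight = 2.
  m = 11 → c = 0010, weight = 1.
Tally weights:
  weight 0: 1 codewords.
  weight 1: 1 codewords.
  weight 2: 1 codewords.
  weight 3: 1 codewords.
Minimum distance d = smallest w > 0 with A_w > 0 = 1.
Sanity: Σ A_w = 4 = 2^2 = 4 ✓.


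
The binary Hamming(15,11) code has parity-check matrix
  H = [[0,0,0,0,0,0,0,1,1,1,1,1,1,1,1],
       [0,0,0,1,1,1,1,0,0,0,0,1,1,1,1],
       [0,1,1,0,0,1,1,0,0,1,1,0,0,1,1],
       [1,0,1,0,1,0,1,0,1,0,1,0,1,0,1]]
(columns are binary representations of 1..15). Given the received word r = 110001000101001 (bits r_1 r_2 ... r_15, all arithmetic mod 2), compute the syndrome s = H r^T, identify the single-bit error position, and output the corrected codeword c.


s = (1, 1, 0, 0)^T, error position = 12, corrected codeword c = 110001000100001

Compute s = H r^T mod 2 one row at a time:
  s_1 = 0 + 0 + 1 + 0 + 1 + 0 + 0 + 1 = 3 ≡ 1 (mod 2).
  s_2 = 0 + 0 + 1 + 0 + 1 + 0 + 0 + 1 = 3 ≡ 1 (mod 2).
  s_3 = 1 + 0 + 1 + 0 + 1 + 0 + 0 + 1 = 4 ≡ 0 (mod 2).
  s_4 = 1 + 0 + 0 + 0 + 0 + 0 + 0 + 1 = 2 ≡ 0 (mod 2).
s = (1, 1, 0, 0)^T — this equals column 12 of H (binary 1100), so error is at position 12.
Correct: flip bit 12 of r = 110001000101001 to get c = 110001000100001.


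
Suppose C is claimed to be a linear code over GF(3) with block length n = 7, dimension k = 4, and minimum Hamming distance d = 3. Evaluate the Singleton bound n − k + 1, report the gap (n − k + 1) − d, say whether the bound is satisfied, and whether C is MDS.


Singleton RHS = n − k + 1 = 4, slack = 1, bound satisfied, not MDS.

Singleton bound: d ≤ n − k + 1.
Here n = 7, k = 4, so n − k + 1 = 4.
Given d = 3, check d ≤ 4: YES.
Slack = (n − k + 1) − d = 1.
The code is NOT MDS (slack = 1 > 0).
Description: the claimed parameters are [7, 4, 3]_3; such a code would be non-MDS.


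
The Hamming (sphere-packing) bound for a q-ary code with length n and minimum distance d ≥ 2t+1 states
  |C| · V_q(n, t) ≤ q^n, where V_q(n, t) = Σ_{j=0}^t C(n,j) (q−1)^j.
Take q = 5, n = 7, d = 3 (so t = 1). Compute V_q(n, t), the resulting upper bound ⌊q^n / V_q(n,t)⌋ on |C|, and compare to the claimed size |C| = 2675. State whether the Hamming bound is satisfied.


V_q(n, t) = 29, q^n = 78125, Hamming bound = 2693, |C| = 2675 ≤ bound (satisfied).

Step 1: Compute V_q(n, t) = Σ_{j=0}^1 C(n, j) (q−1)^j.
  j = 0: C(7,0)·(4)^0 = 1·1 = 1.
  j = 1: C(7,1)·(4)^1 = 7·4 = 28.
  V_q(n, t) = 1 + 28 = 29.
Step 2: q^n = 5^7 = 78125.
Step 3: Hamming bound ⌊q^n / V_q(n,t)⌋ = ⌊78125/29⌋ = 2693.
Step 4: Compare |C| = 2675 to 2693: satisfied.
The claimed |C| lies below the Hamming bound.


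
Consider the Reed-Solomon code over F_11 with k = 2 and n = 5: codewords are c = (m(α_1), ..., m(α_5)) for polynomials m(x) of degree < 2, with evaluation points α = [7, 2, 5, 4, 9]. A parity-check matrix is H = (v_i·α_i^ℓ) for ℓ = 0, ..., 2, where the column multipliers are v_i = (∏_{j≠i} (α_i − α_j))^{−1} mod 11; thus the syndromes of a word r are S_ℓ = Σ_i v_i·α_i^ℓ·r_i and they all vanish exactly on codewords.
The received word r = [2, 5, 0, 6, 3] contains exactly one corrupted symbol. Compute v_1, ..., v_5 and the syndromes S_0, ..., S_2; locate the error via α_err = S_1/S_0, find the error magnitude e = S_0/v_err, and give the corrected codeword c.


S = (5, 3, 4), error at position 3, error magnitude e = 10, c = [2, 5, 1, 6, 3].

Step 1: column multipliers v_i = (∏_{j≠i}(α_i − α_j))^{−1} mod 11.
  i = 1 (α = 7): (7−2)(7−5)(7−4)(7−9) = 5·2·3·(−2) = −60 ≡ 6, so v_1 = 6^{−1} = 2 (mod 11).
  i = 2 (α = 2): (2−7)(2−5)(2−4)(2−9) = (−5)·(−3)·(−2)·(−7) = 210 ≡ 1, so v_2 = 1^{−1} = 1 (mod 11).
  i = 3 (α = 5): (5−7)(5−2)(5−4)(5−9) = (−2)·3·1·(−4) = 24 ≡ 2, so v_3 = 2^{−1} = 6 (mod 11).
  i = 4 (α = 4): (4−7)(4−2)(4−5)(4−9) = (−3)·2·(−1)·(−5) = −30 ≡ 3, so v_4 = 3^{−1} = 4 (mod 11).
  i = 5 (α = 9): (9−7)(9−2)(9−5)(9−4) = 2·7·4·5 = 280 ≡ 5, so v_5 = 5^{−1} = 9 (mod 11).
  v = [2, 1, 6, 4, 9].
Step 2: syndromes of r = [2, 5, 0, 6, 3] (all sums mod 11).
  S_0 = Σ v_i r_i = 2·2 + 1·5 + 6·0 + 4·6 + 9·3 = 60 ≡ 5.
  S_1 = Σ v_i α_i r_i = 2·7·2 + 1·2·5 + 6·5·0 + 4·4·6 + 9·9·3 = 377 ≡ 3.
  α_i^2 mod 11 = [5, 4, 3, 5, 4].
  S_2 = Σ v_i α_i^2 r_i = 2·5·2 + 1·4·5 + 6·3·0 + 4·5·6 + 9·4·3 = 268 ≡ 4.
  S = (5, 3, 4) ≠ 0, so r is not a codeword (an error is present).
Step 3: locate the error. For a single error e at position i, S_ℓ = v_i·e·α_i^ℓ, so α_err = S_1/S_0.
  S_0^{−1} = 5^{−1} = 9 (mod 11), so α_err = 3·9 = 27 ≡ 5 = α_3. Error position i = 3.
  Consistency check: S_2/S_1 = 4·4 = 16 ≡ 5 = α_err ✓ (single-error assumption holds).
Step 4: error magnitude e = S_0/v_3 = S_0·∏_{j≠3}(α_3 − α_j) = 5·2 = 10 ≡ 10 (mod 11).
Step 5: correct position 3: c_3 = r_3 − e = 0 − 10 ≡ 1 (mod 11). Hence c = [2, 5, 1, 6, 3].
  Check: interpolating c through the α_i gives m(x) = 4 + 6·x (degree < 2) with m(α_i) = c_i for every i, so c is indeed a codeword.


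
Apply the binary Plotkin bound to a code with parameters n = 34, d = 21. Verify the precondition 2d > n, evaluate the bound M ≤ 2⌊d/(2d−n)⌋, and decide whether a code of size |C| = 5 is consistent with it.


Plotkin bound M ≤ 4; given |C| = 5 > bound (violated).

Check applicability: 2d = 42, n = 34.
2d − n = 8 > 0, so Plotkin applies.
Compute d/(2d−n) = 21/8 ≈ 2.6250.
⌊d/(2d−n)⌋ = 2.
Plotkin bound: M ≤ 2·2 = 4.
Given |C| = 5, check: VIOLATED.
This |C| is above the Plotkin bound, so no binary code with n = 34, d = 21 and 5 codewords exists.


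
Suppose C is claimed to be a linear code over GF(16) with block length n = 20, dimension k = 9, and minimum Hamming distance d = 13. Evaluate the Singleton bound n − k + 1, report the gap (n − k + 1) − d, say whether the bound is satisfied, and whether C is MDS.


Singleton RHS = n − k + 1 = 12, slack = -1, bound violated (no such code; not MDS).

Singleton bound: d ≤ n − k + 1.
Here n = 20, k = 9, so n − k + 1 = 12.
Given d = 13, check d ≤ 12: NO.
Slack = (n − k + 1) − d = -1.
The slack is negative: d = 13 exceeds n − k + 1 = 12 by 1, so the Singleton bound is violated and no linear [20, 9, 13]_16 code can exist. In particular it is not MDS (MDS requires d = n − k + 1 exactly).
Description: the claimed parameters are [20, 9, 13]_16; such a code would be impossible (violates the Singleton bound).


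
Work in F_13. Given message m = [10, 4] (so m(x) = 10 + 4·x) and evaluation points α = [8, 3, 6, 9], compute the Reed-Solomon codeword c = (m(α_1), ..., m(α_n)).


c = [3, 9, 8, 7]

Message polynomial: m(x) = 10 + 4·x (mod 13).
For each evaluation point α_i, compute m(α_i) mod 13:
  α_1 = 8: Horner steps 4 → 3, so m(8) = 3.
  α_2 = 3: Horner steps 4 → 9, so m(3) = 9.
  α_3 = 6: Horner steps 4 → 8, so m(6) = 8.
  α_4 = 9: Horner steps 4 → 7, so m(9) = 7.
Codeword c = [3, 9, 8, 7] ∈ F_13^4.


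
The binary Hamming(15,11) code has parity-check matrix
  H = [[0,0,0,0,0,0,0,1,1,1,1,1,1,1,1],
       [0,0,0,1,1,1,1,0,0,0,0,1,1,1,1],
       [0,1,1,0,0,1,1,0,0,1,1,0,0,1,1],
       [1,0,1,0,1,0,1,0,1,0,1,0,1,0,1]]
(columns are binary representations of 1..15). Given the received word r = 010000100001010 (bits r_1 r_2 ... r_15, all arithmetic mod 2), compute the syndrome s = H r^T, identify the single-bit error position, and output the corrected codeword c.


s = (0, 1, 1, 1)^T, error position = 7, corrected codeword c = 010000000001010

Compute s = H r^T mod 2 one row at a time:
  s_1 = 0 + 0 + 0 + 0 + 1 + 0 + 1 + 0 = 2 ≡ 0 (mod 2).
  s_2 = 0 + 0 + 0 + 1 + 1 + 0 + 1 + 0 = 3 ≡ 1 (mod 2).
  s_3 = 1 + 0 + 0 + 1 + 0 + 0 + 1 + 0 = 3 ≡ 1 (mod 2).
  s_4 = 0 + 0 + 0 + 1 + 0 + 0 + 0 + 0 = 1 ≡ 1 (mod 2).
s = (0, 1, 1, 1)^T — this equals column 7 of H (binary 0111), so error is at position 7.
Correct: flip bit 7 of r = 010000100001010 to get c = 010000000001010.


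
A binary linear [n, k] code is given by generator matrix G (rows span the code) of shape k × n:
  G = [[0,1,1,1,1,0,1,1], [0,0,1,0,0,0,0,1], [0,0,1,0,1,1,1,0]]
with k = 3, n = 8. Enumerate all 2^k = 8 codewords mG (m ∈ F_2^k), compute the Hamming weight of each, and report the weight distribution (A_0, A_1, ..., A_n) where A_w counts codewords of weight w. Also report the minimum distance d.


Weight distribution: A_0 = 1, A_2 = 1, A_4 = 5, A_6 = 1. Minimum distance d = 2.

Enumerate all 2^3 = 8 messages m ∈ F_2^3.
For each, compute codeword c = mG in F_2^8, then tally its weight.
  m = 000 → c = 00000000, weight = 0.
  m = 100 → c = 01111011, weight = 6.
  m = 010 → c = 00100001, weight = 2.
  m = 110 → c = 01011010, weight = 4.
  m = 001 → c = 00101110, weight = 4.
  m = 101 → c = 01010101, weight = 4.
  m = 011 → c = 00001111, weight = 4.
  m = 111 → c = 01110100, weight = 4.
Tally weights:
  weight 0: 1 codewords.
  weight 2: 1 codewords.
  weight 4: 5 codewords.
  weight 6: 1 codewords.
Minimum distance d = smallest w > 0 with A_w > 0 = 2.
Sanity: Σ A_w = 8 = 2^3 = 8 ✓.


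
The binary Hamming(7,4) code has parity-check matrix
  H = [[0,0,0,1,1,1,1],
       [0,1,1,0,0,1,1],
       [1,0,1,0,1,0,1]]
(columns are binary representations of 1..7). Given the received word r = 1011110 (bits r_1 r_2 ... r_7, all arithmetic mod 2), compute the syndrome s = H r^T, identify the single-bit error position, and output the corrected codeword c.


s = (1, 0, 1)^T, error position = 5, corrected codeword c = 1011010

Compute s = H r^T mod 2 one row at a time:
  s_1 = 1 + 1 + 1 + 0 = 3 ≡ 1 (mod 2).
  s_2 = 0 + 1 + 1 + 0 = 2 ≡ 0 (mod 2).
  s_3 = 1 + 1 + 1 + 0 = 3 ≡ 1 (mod 2).
s = (1, 0, 1)^T — this equals column 5 of H (binary 101), so error is at position 5.
Correct: flip bit 5 of r = 1011110 to get c = 1011010.


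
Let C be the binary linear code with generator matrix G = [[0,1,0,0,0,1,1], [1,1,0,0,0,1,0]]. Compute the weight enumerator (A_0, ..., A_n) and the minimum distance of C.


Weight distribution: A_0 = 1, A_2 = 1, A_3 = 2. Minimum distance d = 2.

Enumerate all 2^2 = 4 messages m ∈ F_2^2.
For each, compute codeword c = mG in F_2^7, then tally its weight.
  m = 00 → c = 0000000, weight = 0.
  m = 10 → c = 0100011, weight = 3.
  m = 01 → c = 1100010, weight = 3.
  m = 11 → c = 1000001, weight = 2.
Tally weights:
  weight 0: 1 codewords.
  weight 2: 1 codewords.
  weight 3: 2 codewords.
Minimum distance d = smallest w > 0 with A_w > 0 = 2.
Sanity: Σ A_w = 4 = 2^2 = 4 ✓.


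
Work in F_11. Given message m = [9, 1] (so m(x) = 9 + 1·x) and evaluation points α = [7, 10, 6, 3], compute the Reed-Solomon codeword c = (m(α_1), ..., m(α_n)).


c = [5, 8, 4, 1]

Message polynomial: m(x) = 9 + 1·x (mod 11).
For each evaluation point α_i, compute m(α_i) mod 11:
  α_1 = 7: Horner steps 1 → 5, so m(7) = 5.
  α_2 = 10: Horner steps 1 → 8, so m(10) = 8.
  α_3 = 6: Horner steps 1 → 4, so m(6) = 4.
  α_4 = 3: Horner steps 1 → 1, so m(3) = 1.
Codeword c = [5, 8, 4, 1] ∈ F_11^4.


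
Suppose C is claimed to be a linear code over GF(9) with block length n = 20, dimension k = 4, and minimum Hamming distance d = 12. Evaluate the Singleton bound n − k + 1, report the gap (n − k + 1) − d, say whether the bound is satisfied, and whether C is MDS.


Singleton RHS = n − k + 1 = 17, slack = 5, bound satisfied, not MDS.

Singleton bound: d ≤ n − k + 1.
Here n = 20, k = 4, so n − k + 1 = 17.
Given d = 12, check d ≤ 17: YES.
Slack = (n − k + 1) − d = 5.
The code is NOT MDS (slack = 5 > 0).
Description: the claimed parameters are [20, 4, 12]_9; such a code would be non-MDS.


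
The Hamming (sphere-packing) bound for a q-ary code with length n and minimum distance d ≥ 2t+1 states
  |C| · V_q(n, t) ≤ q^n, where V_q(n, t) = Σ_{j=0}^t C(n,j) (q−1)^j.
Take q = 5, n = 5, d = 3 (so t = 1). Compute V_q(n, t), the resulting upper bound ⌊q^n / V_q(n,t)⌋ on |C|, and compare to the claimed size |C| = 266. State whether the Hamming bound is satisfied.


V_q(n, t) = 21, q^n = 3125, Hamming bound = 148, |C| = 266 > bound (violated).

Step 1: Compute V_q(n, t) = Σ_{j=0}^1 C(n, j) (q−1)^j.
  j = 0: C(5,0)·(4)^0 = 1·1 = 1.
  j = 1: C(5,1)·(4)^1 = 5·4 = 20.
  V_q(n, t) = 1 + 20 = 21.
Step 2: q^n = 5^5 = 3125.
Step 3: Hamming bound ⌊q^n / V_q(n,t)⌋ = ⌊3125/21⌋ = 148.
Step 4: Compare |C| = 266 to 148: violated.
The claimed |C| lies above the Hamming bound, so no 5-ary code of length 5 with d ≥ 3 can have 266 codewords.


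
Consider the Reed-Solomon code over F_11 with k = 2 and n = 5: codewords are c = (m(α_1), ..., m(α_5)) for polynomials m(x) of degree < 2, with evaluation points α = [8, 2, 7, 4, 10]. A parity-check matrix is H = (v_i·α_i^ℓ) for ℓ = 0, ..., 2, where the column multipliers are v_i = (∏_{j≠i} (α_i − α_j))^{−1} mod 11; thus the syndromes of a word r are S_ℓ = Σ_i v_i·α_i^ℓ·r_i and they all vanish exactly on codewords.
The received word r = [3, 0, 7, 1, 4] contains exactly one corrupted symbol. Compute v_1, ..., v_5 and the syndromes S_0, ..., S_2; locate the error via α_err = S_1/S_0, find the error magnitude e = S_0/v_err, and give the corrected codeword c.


S = (10, 4, 6), error at position 3, error magnitude e = 10, c = [3, 0, 8, 1, 4].

Step 1: column multipliers v_i = (∏_{j≠i}(α_i − α_j))^{−1} mod 11.
  i = 1 (α = 8): (8−2)(8−7)(8−4)(8−10) = 6·1·4·(−2) = −48 ≡ 7, so v_1 = 7^{−1} = 8 (mod 11).
  i = 2 (α = 2): (2−8)(2−7)(2−4)(2−10) = (−6)·(−5)·(−2)·(−8) = 480 ≡ 7, so v_2 = 7^{−1} = 8 (mod 11).
  i = 3 (α = 7): (7−8)(7−2)(7−4)(7−10) = (−1)·5·3·(−3) = 45 ≡ 1, so v_3 = 1^{−1} = 1 (mod 11).
  i = 4 (α = 4): (4−8)(4−2)(4−7)(4−10) = (−4)·2·(−3)·(−6) = −144 ≡ 10, so v_4 = 10^{−1} = 10 (mod 11).
  i = 5 (α = 10): (10−8)(10−2)(10−7)(10−4) = 2·8·3·6 = 288 ≡ 2, so v_5 = 2^{−1} = 6 (mod 11).
  v = [8, 8, 1, 10, 6].
Step 2: syndromes of r = [3, 0, 7, 1, 4] (all sums mod 11).
  S_0 = Σ v_i r_i = 8·3 + 8·0 + 1·7 + 10·1 + 6·4 = 65 ≡ 10.
  S_1 = Σ v_i α_i r_i = 8·8·3 + 8·2·0 + 1·7·7 + 10·4·1 + 6·10·4 = 521 ≡ 4.
  α_i^2 mod 11 = [9, 4, 5, 5, 1].
  S_2 = Σ v_i α_i^2 r_i = 8·9·3 + 8·4·0 + 1·5·7 + 10·5·1 + 6·1·4 = 325 ≡ 6.
  S = (10, 4, 6) ≠ 0, so r is not a codeword (an error is present).
Step 3: locate the error. For a single error e at position i, S_ℓ = v_i·e·α_i^ℓ, so α_err = S_1/S_0.
  S_0^{−1} = 10^{−1} = 10 (mod 11), so α_err = 4·10 = 40 ≡ 7 = α_3. Error position i = 3.
  Consistency check: S_2/S_1 = 6·3 = 18 ≡ 7 = α_err ✓ (single-error assumption holds).
Step 4: error magnitude e = S_0/v_3 = S_0·∏_{j≠3}(α_3 − α_j) = 10·1 = 10 ≡ 10 (mod 11).
Step 5: correct position 3: c_3 = r_3 − e = 7 − 10 ≡ 8 (mod 11). Hence c = [3, 0, 8, 1, 4].
  Check: interpolating c through the α_i gives m(x) = 10 + 6·x (degree < 2) with m(α_i) = c_i for every i, so c is indeed a codeword.


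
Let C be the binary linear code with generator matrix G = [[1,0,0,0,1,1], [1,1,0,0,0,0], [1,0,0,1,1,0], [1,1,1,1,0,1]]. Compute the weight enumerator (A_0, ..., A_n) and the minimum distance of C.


Weight distribution: A_0 = 1, A_1 = 1, A_2 = 2, A_3 = 6, A_4 = 5, A_5 = 1. Minimum distance d = 1.

Enumerate all 2^4 = 16 messages m ∈ F_2^4.
For each, compute codeword c = mG in F_2^6, then tally its weight.
  m = 0000 → c = 000000, weight = 0.
  m = 1000 → c = 100011, weight = 3.
  m = 0100 → c = 110000, weight = 2.
  m = 1100 → c = 010011, weight = 3.
  m = 0010 → c = 100110, weight = 3.
  m = 1010 → c = 000101, weight = 2.
  m = 0110 → c = 010110, weight = 3.
  m = 1110 → c = 110101, weight = 4.
  m = 0001 → c = 111101, weight = 5.
  m = 1001 → c = 011110, weight = 4.
  m = 0101 → c = 001101, weight = 3.
  m = 1101 → c = 101110, weight = 4.
  m = 0011 → c = 011011, weight = 4.
  m = 1011 → c = 111000, weight = 3.
  m = 0111 → c = 101011, weight = 4.
  m = 1111 → c = 001000, weight = 1.
Tally weights:
  weight 0: 1 codewords.
  weight 1: 1 codewords.
  weight 2: 2 codewords.
  weight 3: 6 codewords.
  weight 4: 5 codewords.
  weight 5: 1 codewords.
Minimum distance d = smallest w > 0 with A_w > 0 = 1.
Sanity: Σ A_w = 16 = 2^4 = 16 ✓.


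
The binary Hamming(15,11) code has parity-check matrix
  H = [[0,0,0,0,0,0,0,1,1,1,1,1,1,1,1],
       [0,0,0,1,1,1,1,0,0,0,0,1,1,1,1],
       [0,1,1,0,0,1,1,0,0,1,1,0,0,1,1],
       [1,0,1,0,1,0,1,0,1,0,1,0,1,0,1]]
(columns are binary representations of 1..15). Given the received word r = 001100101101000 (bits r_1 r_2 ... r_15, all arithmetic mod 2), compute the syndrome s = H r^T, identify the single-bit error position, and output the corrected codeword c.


s = (1, 1, 1, 1)^T, error position = 15, corrected codeword c = 001100101101001

Compute s = H r^T mod 2 one row at a time:
  s_1 = 0 + 1 + 1 + 0 + 1 + 0 + 0 + 0 = 3 ≡ 1 (mod 2).
  s_2 = 1 + 0 + 0 + 1 + 1 + 0 + 0 + 0 = 3 ≡ 1 (mod 2).
  s_3 = 0 + 1 + 0 + 1 + 1 + 0 + 0 + 0 = 3 ≡ 1 (mod 2).
  s_4 = 0 + 1 + 0 + 1 + 1 + 0 + 0 + 0 = 3 ≡ 1 (mod 2).
s = (1, 1, 1, 1)^T — this equals column 15 of H (binary 1111), so error is at position 15.
Correct: flip bit 15 of r = 001100101101000 to get c = 001100101101001.


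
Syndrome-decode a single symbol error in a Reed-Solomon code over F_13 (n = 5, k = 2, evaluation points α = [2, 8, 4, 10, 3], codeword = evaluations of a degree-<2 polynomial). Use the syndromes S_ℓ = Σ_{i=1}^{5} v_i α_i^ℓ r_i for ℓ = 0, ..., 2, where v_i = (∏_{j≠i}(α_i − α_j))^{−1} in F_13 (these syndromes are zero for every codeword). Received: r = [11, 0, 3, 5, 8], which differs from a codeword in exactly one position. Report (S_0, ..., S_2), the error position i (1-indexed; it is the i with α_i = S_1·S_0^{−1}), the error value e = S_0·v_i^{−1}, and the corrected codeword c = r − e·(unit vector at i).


S = (10, 4, 12), error at position 5, error magnitude e = 1, c = [11, 0, 3, 5, 7].

Step 1: column multipliers v_i = (∏_{j≠i}(α_i − α_j))^{−1} mod 13.
  i = 1 (α = 2): (2−8)(2−4)(2−10)(2−3) = (−6)·(−2)·(−8)·(−1) = 96 ≡ 5, so v_1 = 5^{−1} = 8 (mod 13).
  i = 2 (α = 8): (8−2)(8−4)(8−10)(8−3) = 6·4·(−2)·5 = −240 ≡ 7, so v_2 = 7^{−1} = 2 (mod 13).
  i = 3 (α = 4): (4−2)(4−8)(4−10)(4−3) = 2·(−4)·(−6)·1 = 48 ≡ 9, so v_3 = 9^{−1} = 3 (mod 13).
  i = 4 (α = 10): (10−2)(10−8)(10−4)(10−3) = 8·2·6·7 = 672 ≡ 9, so v_4 = 9^{−1} = 3 (mod 13).
  i = 5 (α = 3): (3−2)(3−8)(3−4)(3−10) = 1·(−5)·(−1)·(−7) = −35 ≡ 4, so v_5 = 4^{−1} = 10 (mod 13).
  v = [8, 2, 3, 3, 10].
Step 2: syndromes of r = [11, 0, 3, 5, 8] (all sums mod 13).
  S_0 = Σ v_i r_i = 8·11 + 2·0 + 3·3 + 3·5 + 10·8 = 192 ≡ 10.
  S_1 = Σ v_i α_i r_i = 8·2·11 + 2·8·0 + 3·4·3 + 3·10·5 + 10·3·8 = 602 ≡ 4.
  α_i^2 mod 13 = [4, 12, 3, 9, 9].
  S_2 = Σ v_i α_i^2 r_i = 8·4·11 + 2·12·0 + 3·3·3 + 3·9·5 + 10·9·8 = 1234 ≡ 12.
  S = (10, 4, 12) ≠ 0, so r is not a codeword (an error is present).
Step 3: locate the error. For a single error e at position i, S_ℓ = v_i·e·α_i^ℓ, so α_err = S_1/S_0.
  S_0^{−1} = 10^{−1} = 4 (mod 13), so α_err = 4·4 = 16 ≡ 3 = α_5. Error position i = 5.
  Consistency check: S_2/S_1 = 12·10 = 120 ≡ 3 = α_err ✓ (single-error assumption holds).
Step 4: error magnitude e = S_0/v_5 = S_0·∏_{j≠5}(α_5 − α_j) = 10·4 = 40 ≡ 1 (mod 13).
Step 5: correct position 5: c_5 = r_5 − e = 8 − 1 ≡ 7 (mod 13). Hence c = [11, 0, 3, 5, 7].
  Check: interpolating c through the α_i gives m(x) = 6 + 9·x (degree < 2) with m(α_i) = c_i for every i, so c is indeed a codeword.


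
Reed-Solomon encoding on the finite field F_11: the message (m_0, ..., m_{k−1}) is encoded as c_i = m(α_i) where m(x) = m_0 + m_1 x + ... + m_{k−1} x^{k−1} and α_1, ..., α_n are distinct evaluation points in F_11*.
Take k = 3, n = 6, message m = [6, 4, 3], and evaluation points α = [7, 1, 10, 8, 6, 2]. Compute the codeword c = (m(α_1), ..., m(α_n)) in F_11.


c = [5, 2, 5, 10, 6, 4]

Message polynomial: m(x) = 6 + 4·x + 3·x^2 (mod 11).
For each evaluation point α_i, compute m(α_i) mod 11:
  α_1 = 7: Horner steps 3 → 3 → 5, so m(7) = 5.
  α_2 = 1: Horner steps 3 → 7 → 2, so m(1) = 2.
  α_3 = 10: Horner steps 3 → 1 → 5, so m(10) = 5.
  α_4 = 8: Horner steps 3 → 6 → 10, so m(8) = 10.
  α_5 = 6: Horner steps 3 → 0 → 6, so m(6) = 6.
  α_6 = 2: Horner steps 3 → 10 → 4, so m(2) = 4.
Codeword c = [5, 2, 5, 10, 6, 4] ∈ F_11^6.


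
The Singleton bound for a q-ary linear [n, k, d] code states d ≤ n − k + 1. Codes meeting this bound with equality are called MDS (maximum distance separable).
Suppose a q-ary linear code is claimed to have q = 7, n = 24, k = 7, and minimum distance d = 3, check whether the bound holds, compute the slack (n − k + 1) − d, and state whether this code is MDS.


Singleton RHS = n − k + 1 = 18, slack = 15, bound satisfied, not MDS.

Singleton bound: d ≤ n − k + 1.
Here n = 24, k = 7, so n − k + 1 = 18.
Given d = 3, check d ≤ 18: YES.
Slack = (n − k + 1) − d = 15.
The code is NOT MDS (slack = 15 > 0).
Description: the claimed parameters are [24, 7, 3]_7; such a code would be non-MDS.


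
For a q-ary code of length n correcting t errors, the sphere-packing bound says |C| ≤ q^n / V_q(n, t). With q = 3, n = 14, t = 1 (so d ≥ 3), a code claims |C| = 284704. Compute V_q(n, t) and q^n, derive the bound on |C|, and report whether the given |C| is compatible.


V_q(n, t) = 29, q^n = 4782969, Hamming bound = 164929, |C| = 284704 > bound (violated).

Step 1: Compute V_q(n, t) = Σ_{j=0}^1 C(n, j) (q−1)^j.
  j = 0: C(14,0)·(2)^0 = 1·1 = 1.
  j = 1: C(14,1)·(2)^1 = 14·2 = 28.
  V_q(n, t) = 1 + 28 = 29.
Step 2: q^n = 3^14 = 4782969.
Step 3: Hamming bound ⌊q^n / V_q(n,t)⌋ = ⌊4782969/29⌋ = 164929.
Step 4: Compare |C| = 284704 to 164929: violated.
The claimed |C| lies above the Hamming bound, so no 3-ary code of length 14 with d ≥ 3 can have 284704 codewords.


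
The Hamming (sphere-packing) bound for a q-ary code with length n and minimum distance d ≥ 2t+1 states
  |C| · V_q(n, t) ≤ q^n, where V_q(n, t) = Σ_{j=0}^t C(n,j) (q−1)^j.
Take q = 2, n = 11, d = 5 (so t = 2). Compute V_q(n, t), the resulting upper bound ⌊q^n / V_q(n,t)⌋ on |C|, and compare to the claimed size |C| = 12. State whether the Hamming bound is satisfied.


V_q(n, t) = 67, q^n = 2048, Hamming bound = 30, |C| = 12 ≤ bound (satisfied).

Step 1: Compute V_q(n, t) = Σ_{j=0}^2 C(n, j) (q−1)^j.
  j = 0: C(11,0)·(1)^0 = 1·1 = 1.
  j = 1: C(11,1)·(1)^1 = 11·1 = 11.
  j = 2: C(11,2)·(1)^2 = 55·1 = 55.
  V_q(n, t) = 1 + 11 + 55 = 67.
Step 2: q^n = 2^11 = 2048.
Step 3: Hamming bound ⌊q^n / V_q(n,t)⌋ = ⌊2048/67⌋ = 30.
Step 4: Compare |C| = 12 to 30: satisfied.
The claimed |C| lies below the Hamming bound.


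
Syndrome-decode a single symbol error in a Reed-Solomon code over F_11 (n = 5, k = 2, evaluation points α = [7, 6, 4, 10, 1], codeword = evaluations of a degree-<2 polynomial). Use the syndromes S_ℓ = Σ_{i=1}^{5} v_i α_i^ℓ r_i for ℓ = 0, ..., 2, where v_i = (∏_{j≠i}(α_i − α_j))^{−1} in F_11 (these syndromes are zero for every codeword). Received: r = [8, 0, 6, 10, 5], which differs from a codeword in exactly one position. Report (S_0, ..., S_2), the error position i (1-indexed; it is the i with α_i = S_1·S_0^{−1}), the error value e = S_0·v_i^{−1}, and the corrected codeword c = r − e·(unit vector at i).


S = (8, 8, 8), error at position 5, error magnitude e = 1, c = [8, 0, 6, 10, 4].

Step 1: column multipliers v_i = (∏_{j≠i}(α_i − α_j))^{−1} mod 11.
  i = 1 (α = 7): (7−6)(7−4)(7−10)(7−1) = 1·3·(−3)·6 = −54 ≡ 1, so v_1 = 1^{−1} = 1 (mod 11).
  i = 2 (α = 6): (6−7)(6−4)(6−10)(6−1) = (−1)·2·(−4)·5 = 40 ≡ 7, so v_2 = 7^{−1} = 8 (mod 11).
  i = 3 (α = 4): (4−7)(4−6)(4−10)(4−1) = (−3)·(−2)·(−6)·3 = −108 ≡ 2, so v_3 = 2^{−1} = 6 (mod 11).
  i = 4 (α = 10): (10−7)(10−6)(10−4)(10−1) = 3·4·6·9 = 648 ≡ 10, so v_4 = 10^{−1} = 10 (mod 11).
  i = 5 (α = 1): (1−7)(1−6)(1−4)(1−10) = (−6)·(−5)·(−3)·(−9) = 810 ≡ 7, so v_5 = 7^{−1} = 8 (mod 11).
  v = [1, 8, 6, 10, 8].
Step 2: syndromes of r = [8, 0, 6, 10, 5] (all sums mod 11).
  S_0 = Σ v_i r_i = 1·8 + 8·0 + 6·6 + 10·10 + 8·5 = 184 ≡ 8.
  S_1 = Σ v_i α_i r_i = 1·7·8 + 8·6·0 + 6·4·6 + 10·10·10 + 8·1·5 = 1240 ≡ 8.
  α_i^2 mod 11 = [5, 3, 5, 1, 1].
  S_2 = Σ v_i α_i^2 r_i = 1·5·8 + 8·3·0 + 6·5·6 + 10·1·10 + 8·1·5 = 360 ≡ 8.
  S = (8, 8, 8) ≠ 0, so r is not a codeword (an error is present).
Step 3: locate the error. For a single error e at position i, S_ℓ = v_i·e·α_i^ℓ, so α_err = S_1/S_0.
  S_0^{−1} = 8^{−1} = 7 (mod 11), so α_err = 8·7 = 56 ≡ 1 = α_5. Error position i = 5.
  Consistency check: S_2/S_1 = 8·7 = 56 ≡ 1 = α_err ✓ (single-error assumption holds).
Step 4: error magnitude e = S_0/v_5 = S_0·∏_{j≠5}(α_5 − α_j) = 8·7 = 56 ≡ 1 (mod 11).
Step 5: correct position 5: c_5 = r_5 − e = 5 − 1 ≡ 4 (mod 11). Hence c = [8, 0, 6, 10, 4].
  Check: interpolating c through the α_i gives m(x) = 7 + 8·x (degree < 2) with m(α_i) = c_i for every i, so c is indeed a codeword.


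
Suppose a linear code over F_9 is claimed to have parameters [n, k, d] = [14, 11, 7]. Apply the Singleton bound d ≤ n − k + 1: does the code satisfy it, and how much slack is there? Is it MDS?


Singleton RHS = n − k + 1 = 4, slack = -3, bound violated (no such code; not MDS).

Singleton bound: d ≤ n − k + 1.
Here n = 14, k = 11, so n − k + 1 = 4.
Given d = 7, check d ≤ 4: NO.
Slack = (n − k + 1) − d = -3.
The slack is negative: d = 7 exceeds n − k + 1 = 4 by 3, so the Singleton bound is violated and no linear [14, 11, 7]_9 code can exist. In particular it is not MDS (MDS requires d = n − k + 1 exactly).
Description: the claimed parameters are [14, 11, 7]_9; such a code would be impossible (violates the Singleton bound).


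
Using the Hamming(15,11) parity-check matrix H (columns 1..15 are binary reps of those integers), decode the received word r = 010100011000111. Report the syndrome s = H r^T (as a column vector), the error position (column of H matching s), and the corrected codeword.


s = (1, 0, 1, 1)^T, error position = 11, corrected codeword c = 010100011010111

Compute s = H r^T mod 2 one row at a time:
  s_1 = 1 + 1 + 0 + 0 + 0 + 1 + 1 + 1 = 5 ≡ 1 (mod 2).
  s_2 = 1 + 0 + 0 + 0 + 0 + 1 + 1 + 1 = 4 ≡ 0 (mod 2).
  s_3 = 1 + 0 + 0 + 0 + 0 + 0 + 1 + 1 = 3 ≡ 1 (mod 2).
  s_4 = 0 + 0 + 0 + 0 + 1 + 0 + 1 + 1 = 3 ≡ 1 (mod 2).
s = (1, 0, 1, 1)^T — this equals column 11 of H (binary 1011), so error is at position 11.
Correct: flip bit 11 of r = 010100011000111 to get c = 010100011010111.


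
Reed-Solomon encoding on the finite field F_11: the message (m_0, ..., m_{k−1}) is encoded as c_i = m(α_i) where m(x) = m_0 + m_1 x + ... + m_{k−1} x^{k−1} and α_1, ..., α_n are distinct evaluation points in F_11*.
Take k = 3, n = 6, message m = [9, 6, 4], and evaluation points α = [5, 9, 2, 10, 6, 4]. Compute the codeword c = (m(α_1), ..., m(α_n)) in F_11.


c = [7, 2, 4, 7, 2, 9]

Message polynomial: m(x) = 9 + 6·x + 4·x^2 (mod 11).
For each evaluation point α_i, compute m(α_i) mod 11:
  α_1 = 5: Horner steps 4 → 4 → 7, so m(5) = 7.
  α_2 = 9: Horner steps 4 → 9 → 2, so m(9) = 2.
  α_3 = 2: Horner steps 4 → 3 → 4, so m(2) = 4.
  α_4 = 10: Horner steps 4 → 2 → 7, so m(10) = 7.
  α_5 = 6: Horner steps 4 → 8 → 2, so m(6) = 2.
  α_6 = 4: Horner steps 4 → 0 → 9, so m(4) = 9.
Codeword c = [7, 2, 4, 7, 2, 9] ∈ F_11^6.


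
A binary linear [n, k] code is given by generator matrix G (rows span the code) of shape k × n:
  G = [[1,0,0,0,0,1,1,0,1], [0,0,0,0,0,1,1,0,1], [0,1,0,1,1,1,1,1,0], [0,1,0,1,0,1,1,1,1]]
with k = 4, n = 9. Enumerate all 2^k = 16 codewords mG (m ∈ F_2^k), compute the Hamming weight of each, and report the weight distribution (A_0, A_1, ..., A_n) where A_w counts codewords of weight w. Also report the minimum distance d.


Weight distribution: A_0 = 1, A_1 = 1, A_2 = 1, A_3 = 4, A_4 = 3, A_5 = 1, A_6 = 3, A_7 = 2. Minimum distance d = 1.

Enumerate all 2^4 = 16 messages m ∈ F_2^4.
For each, compute codeword c = mG in F_2^9, then tally its weight.
  m = 0000 → c = 000000000, weight = 0.
  m = 1000 → c = 100001101, weight = 4.
  m = 0100 → c = 000001101, weight = 3.
  m = 1100 → c = 100000000, weight = 1.
  m = 0010 → c = 010111110, weight = 6.
  m = 1010 → c = 110110011, weight = 6.
  m = 0110 → c = 010110011, weight = 5.
  m = 1110 → c = 110111110, weight = 7.
  m = 0001 → c = 010101111, weight = 6.
  m = 1001 → c = 110100010, weight = 4.
  m = 0101 → c = 010100010, weight = 3.
  m = 1101 → c = 110101111, weight = 7.
  m = 0011 → c = 000010001, weight = 2.
  m = 1011 → c = 100011100, weight = 4.
  m = 0111 → c = 000011100, weight = 3.
  m = 1111 → c = 100010001, weight = 3.
Tally weights:
  weight 0: 1 codewords.
  weight 1: 1 codewords.
  weight 2: 1 codewords.
  weight 3: 4 codewords.
  weight 4: 3 codewords.
  weight 5: 1 codewords.
  weight 6: 3 codewords.
  weight 7: 2 codewords.
Minimum distance d = smallest w > 0 with A_w > 0 = 1.
Sanity: Σ A_w = 16 = 2^4 = 16 ✓.


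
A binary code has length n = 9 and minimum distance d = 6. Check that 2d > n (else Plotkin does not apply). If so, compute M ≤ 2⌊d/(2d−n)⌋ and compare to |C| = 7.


Plotkin bound M ≤ 4; given |C| = 7 > bound (violated).

Check applicability: 2d = 12, n = 9.
2d − n = 3 > 0, so Plotkin applies.
Compute d/(2d−n) = 6/3 ≈ 2.0000.
⌊d/(2d−n)⌋ = 2.
Plotkin bound: M ≤ 2·2 = 4.
Given |C| = 7, check: VIOLATED.
This |C| is above the Plotkin bound, so no binary code with n = 9, d = 6 and 7 codewords exists.


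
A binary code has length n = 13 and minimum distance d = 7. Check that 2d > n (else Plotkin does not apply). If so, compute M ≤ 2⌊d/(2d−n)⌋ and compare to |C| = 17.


Plotkin bound M ≤ 14; given |C| = 17 > bound (violated).

Check applicability: 2d = 14, n = 13.
2d − n = 1 > 0, so Plotkin applies.
Compute d/(2d−n) = 7/1 ≈ 7.0000.
⌊d/(2d−n)⌋ = 7.
Plotkin bound: M ≤ 2·7 = 14.
Given |C| = 17, check: VIOLATED.
This |C| is above the Plotkin bound, so no binary code with n = 13, d = 7 and 17 codewords exists.


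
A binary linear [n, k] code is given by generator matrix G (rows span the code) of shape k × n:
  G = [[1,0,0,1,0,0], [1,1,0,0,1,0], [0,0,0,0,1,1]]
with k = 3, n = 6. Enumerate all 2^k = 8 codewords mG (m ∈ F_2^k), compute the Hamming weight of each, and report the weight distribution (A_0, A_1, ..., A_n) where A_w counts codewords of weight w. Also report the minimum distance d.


Weight distribution: A_0 = 1, A_2 = 2, A_3 = 4, A_4 = 1. Minimum distance d = 2.

Enumerate all 2^3 = 8 messages m ∈ F_2^3.
For each, compute codeword c = mG in F_2^6, then tally its weight.
  m = 000 → c = 000000, weight = 0.
  m = 100 → c = 100100, weight = 2.
  m = 010 → c = 110010, weight = 3.
  m = 110 → c = 010110, weight = 3.
  m = 001 → c = 000011, weight = 2.
  m = 101 → c = 100111, weight = 4.
  m = 011 → c = 110001, weight = 3.
  m = 111 → c = 010101, weight = 3.
Tally weights:
  weight 0: 1 codewords.
  weight 2: 2 codewords.
  weight 3: 4 codewords.
  weight 4: 1 codewords.
Minimum distance d = smallest w > 0 with A_w > 0 = 2.
Sanity: Σ A_w = 8 = 2^3 = 8 ✓.


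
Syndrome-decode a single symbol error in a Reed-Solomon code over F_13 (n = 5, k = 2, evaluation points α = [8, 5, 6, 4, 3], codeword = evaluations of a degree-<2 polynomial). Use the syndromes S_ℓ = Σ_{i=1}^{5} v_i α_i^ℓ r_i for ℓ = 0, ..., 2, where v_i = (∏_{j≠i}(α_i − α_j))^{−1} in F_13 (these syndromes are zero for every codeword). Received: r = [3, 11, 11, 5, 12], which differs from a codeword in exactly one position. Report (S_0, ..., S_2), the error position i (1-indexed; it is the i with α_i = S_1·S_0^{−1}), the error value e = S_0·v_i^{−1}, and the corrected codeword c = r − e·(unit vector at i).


S = (7, 3, 5), error at position 3, error magnitude e = 7, c = [3, 11, 4, 5, 12].

Step 1: column multipliers v_i = (∏_{j≠i}(α_i − α_j))^{−1} mod 13.
  i = 1 (α = 8): (8−5)(8−6)(8−4)(8−3) = 3·2·4·5 = 120 ≡ 3, so v_1 = 3^{−1} = 9 (mod 13).
  i = 2 (α = 5): (5−8)(5−6)(5−4)(5−3) = (−3)·(−1)·1·2 = 6 ≡ 6, so v_2 = 6^{−1} = 11 (mod 13).
  i = 3 (α = 6): (6−8)(6−5)(6−4)(6−3) = (−2)·1·2·3 = −12 ≡ 1, so v_3 = 1^{−1} = 1 (mod 13).
  i = 4 (α = 4): (4−8)(4−5)(4−6)(4−3) = (−4)·(−1)·(−2)·1 = −8 ≡ 5, so v_4 = 5^{−1} = 8 (mod 13).
  i = 5 (α = 3): (3−8)(3−5)(3−6)(3−4) = (−5)·(−2)·(−3)·(−1) = 30 ≡ 4, so v_5 = 4^{−1} = 10 (mod 13).
  v = [9, 11, 1, 8, 10].
Step 2: syndromes of r = [3, 11, 11, 5, 12] (all sums mod 13).
  S_0 = Σ v_i r_i = 9·3 + 11·11 + 1·11 + 8·5 + 10·12 = 319 ≡ 7.
  S_1 = Σ v_i α_i r_i = 9·8·3 + 11·5·11 + 1·6·11 + 8·4·5 + 10·3·12 = 1407 ≡ 3.
  α_i^2 mod 13 = [12, 12, 10, 3, 9].
  S_2 = Σ v_i α_i^2 r_i = 9·12·3 + 11·12·11 + 1·10·11 + 8·3·5 + 10·9·12 = 3086 ≡ 5.
  S = (7, 3, 5) ≠ 0, so r is not a codeword (an error is present).
Step 3: locate the error. For a single error e at position i, S_ℓ = v_i·e·α_i^ℓ, so α_err = S_1/S_0.
  S_0^{−1} = 7^{−1} = 2 (mod 13), so α_err = 3·2 = 6 ≡ 6 = α_3. Error position i = 3.
  Consistency check: S_2/S_1 = 5·9 = 45 ≡ 6 = α_err ✓ (single-error assumption holds).
Step 4: error magnitude e = S_0/v_3 = S_0·∏_{j≠3}(α_3 − α_j) = 7·1 = 7 ≡ 7 (mod 13).
Step 5: correct position 3: c_3 = r_3 − e = 11 − 7 ≡ 4 (mod 13). Hence c = [3, 11, 4, 5, 12].
  Check: interpolating c through the α_i gives m(x) = 7 + 6·x (degree < 2) with m(α_i) = c_i for every i, so c is indeed a codeword.


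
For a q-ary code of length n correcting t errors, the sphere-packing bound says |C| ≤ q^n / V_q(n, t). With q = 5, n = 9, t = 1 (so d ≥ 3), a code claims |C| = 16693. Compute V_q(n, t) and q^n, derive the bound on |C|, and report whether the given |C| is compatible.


V_q(n, t) = 37, q^n = 1953125, Hamming bound = 52787, |C| = 16693 ≤ bound (satisfied).

Step 1: Compute V_q(n, t) = Σ_{j=0}^1 C(n, j) (q−1)^j.
  j = 0: C(9,0)·(4)^0 = 1·1 = 1.
  j = 1: C(9,1)·(4)^1 = 9·4 = 36.
  V_q(n, t) = 1 + 36 = 37.
Step 2: q^n = 5^9 = 1953125.
Step 3: Hamming bound ⌊q^n / V_q(n,t)⌋ = ⌊1953125/37⌋ = 52787.
Step 4: Compare |C| = 16693 to 52787: satisfied.
The claimed |C| lies below the Hamming bound.


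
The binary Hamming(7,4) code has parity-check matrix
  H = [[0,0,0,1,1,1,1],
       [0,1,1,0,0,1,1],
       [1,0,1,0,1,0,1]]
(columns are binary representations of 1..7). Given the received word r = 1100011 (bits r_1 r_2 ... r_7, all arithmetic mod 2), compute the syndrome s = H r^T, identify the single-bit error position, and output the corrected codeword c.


s = (0, 1, 0)^T, error position = 2, corrected codeword c = 1000011

Compute s = H r^T mod 2 one row at a time:
  s_1 = 0 + 0 + 1 + 1 = 2 ≡ 0 (mod 2).
  s_2 = 1 + 0 + 1 + 1 = 3 ≡ 1 (mod 2).
  s_3 = 1 + 0 + 0 + 1 = 2 ≡ 0 (mod 2).
s = (0, 1, 0)^T — this equals column 2 of H (binary 010), so error is at position 2.
Correct: flip bit 2 of r = 1100011 to get c = 1000011.


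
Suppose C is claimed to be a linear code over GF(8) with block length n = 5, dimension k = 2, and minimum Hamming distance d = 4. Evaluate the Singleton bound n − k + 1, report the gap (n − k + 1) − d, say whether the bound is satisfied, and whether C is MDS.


Singleton RHS = n − k + 1 = 4, slack = 0, bound satisfied, MDS.

Singleton bound: d ≤ n − k + 1.
Here n = 5, k = 2, so n − k + 1 = 4.
Given d = 4, check d ≤ 4: YES.
Slack = (n − k + 1) − d = 0.
The code is MDS (slack = 0).
Description: the claimed parameters are [5, 2, 4]_8; such a code would be MDS (meets Singleton bound).


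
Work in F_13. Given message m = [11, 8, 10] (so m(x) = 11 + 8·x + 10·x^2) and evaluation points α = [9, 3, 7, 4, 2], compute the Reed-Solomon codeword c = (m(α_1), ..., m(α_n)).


c = [9, 8, 11, 8, 2]

Message polynomial: m(x) = 11 + 8·x + 10·x^2 (mod 13).
For each evaluation point α_i, compute m(α_i) mod 13:
  α_1 = 9: Horner steps 10 → 7 → 9, so m(9) = 9.
  α_2 = 3: Horner steps 10 → 12 → 8, so m(3) = 8.
  α_3 = 7: Horner steps 10 → 0 → 11, so m(7) = 11.
  α_4 = 4: Horner steps 10 → 9 → 8, so m(4) = 8.
  α_5 = 2: Horner steps 10 → 2 → 2, so m(2) = 2.
Codeword c = [9, 8, 11, 8, 2] ∈ F_13^5.


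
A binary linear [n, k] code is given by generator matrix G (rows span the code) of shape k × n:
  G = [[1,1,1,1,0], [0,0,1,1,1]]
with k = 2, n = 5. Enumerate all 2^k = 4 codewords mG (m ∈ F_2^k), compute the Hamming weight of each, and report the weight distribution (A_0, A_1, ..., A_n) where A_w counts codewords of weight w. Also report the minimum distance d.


Weight distribution: A_0 = 1, A_3 = 2, A_4 = 1. Minimum distance d = 3.

Enumerate all 2^2 = 4 messages m ∈ F_2^2.
For each, compute codeword c = mG in F_2^5, then tally its weight.
  m = 00 → c = 00000, weight = 0.
  m = 10 → c = 11110, weight = 4.
  m = 01 → c = 00111, weight = 3.
  m = 11 → c = 11001, weight = 3.
Tally weights:
  weight 0: 1 codewords.
  weight 3: 2 codewords.
  weight 4: 1 codewords.
Minimum distance d = smallest w > 0 with A_w > 0 = 3.
Sanity: Σ A_w = 4 = 2^2 = 4 ✓.


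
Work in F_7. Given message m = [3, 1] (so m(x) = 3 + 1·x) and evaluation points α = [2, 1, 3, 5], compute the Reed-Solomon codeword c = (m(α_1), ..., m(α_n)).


c = [5, 4, 6, 1]

Message polynomial: m(x) = 3 + 1·x (mod 7).
For each evaluation point α_i, compute m(α_i) mod 7:
  α_1 = 2: Horner steps 1 → 5, so m(2) = 5.
  α_2 = 1: Horner steps 1 → 4, so m(1) = 4.
  α_3 = 3: Horner steps 1 → 6, so m(3) = 6.
  α_4 = 5: Horner steps 1 → 1, so m(5) = 1.
Codeword c = [5, 4, 6, 1] ∈ F_7^4.


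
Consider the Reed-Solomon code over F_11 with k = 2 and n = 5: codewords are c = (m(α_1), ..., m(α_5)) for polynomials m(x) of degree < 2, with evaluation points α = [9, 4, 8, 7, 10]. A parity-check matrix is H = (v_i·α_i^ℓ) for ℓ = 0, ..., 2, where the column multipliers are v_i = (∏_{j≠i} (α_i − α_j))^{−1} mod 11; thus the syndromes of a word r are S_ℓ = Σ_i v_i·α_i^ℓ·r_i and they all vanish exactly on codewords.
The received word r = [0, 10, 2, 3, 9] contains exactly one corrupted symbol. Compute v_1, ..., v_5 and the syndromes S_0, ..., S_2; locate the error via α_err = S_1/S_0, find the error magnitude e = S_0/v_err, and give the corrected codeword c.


S = (8, 1, 7), error at position 4, error magnitude e = 10, c = [0, 10, 2, 4, 9].

Step 1: column multipliers v_i = (∏_{j≠i}(α_i − α_j))^{−1} mod 11.
  i = 1 (α = 9): (9−4)(9−8)(9−7)(9−10) = 5·1·2·(−1) = −10 ≡ 1, so v_1 = 1^{−1} = 1 (mod 11).
  i = 2 (α = 4): (4−9)(4−8)(4−7)(4−10) = (−5)·(−4)·(−3)·(−6) = 360 ≡ 8, so v_2 = 8^{−1} = 7 (mod 11).
  i = 3 (α = 8): (8−9)(8−4)(8−7)(8−10) = (−1)·4·1·(−2) = 8 ≡ 8, so v_3 = 8^{−1} = 7 (mod 11).
  i = 4 (α = 7): (7−9)(7−4)(7−8)(7−10) = (−2)·3·(−1)·(−3) = −18 ≡ 4, so v_4 = 4^{−1} = 3 (mod 11).
  i = 5 (α = 10): (10−9)(10−4)(10−8)(10−7) = 1·6·2·3 = 36 ≡ 3, so v_5 = 3^{−1} = 4 (mod 11).
  v = [1, 7, 7, 3, 4].
Step 2: syndromes of r = [0, 10, 2, 3, 9] (all sums mod 11).
  S_0 = Σ v_i r_i = 1·0 + 7·10 + 7·2 + 3·3 + 4·9 = 129 ≡ 8.
  S_1 = Σ v_i α_i r_i = 1·9·0 + 7·4·10 + 7·8·2 + 3·7·3 + 4·10·9 = 815 ≡ 1.
  α_i^2 mod 11 = [4, 5, 9, 5, 1].
  S_2 = Σ v_i α_i^2 r_i = 1·4·0 + 7·5·10 + 7·9·2 + 3·5·3 + 4·1·9 = 557 ≡ 7.
  S = (8, 1, 7) ≠ 0, so r is not a codeword (an error is present).
Step 3: locate the error. For a single error e at position i, S_ℓ = v_i·e·α_i^ℓ, so α_err = S_1/S_0.
  S_0^{−1} = 8^{−1} = 7 (mod 11), so α_err = 1·7 = 7 ≡ 7 = α_4. Error position i = 4.
  Consistency check: S_2/S_1 = 7·1 = 7 ≡ 7 = α_err ✓ (single-error assumption holds).
Step 4: error magnitude e = S_0/v_4 = S_0·∏_{j≠4}(α_4 − α_j) = 8·4 = 32 ≡ 10 (mod 11).
Step 5: correct position 4: c_4 = r_4 − e = 3 − 10 ≡ 4 (mod 11). Hence c = [0, 10, 2, 4, 9].
  Check: interpolating c through the α_i gives m(x) = 7 + 9·x (degree < 2) with m(α_i) = c_i for every i, so c is indeed a codeword.
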